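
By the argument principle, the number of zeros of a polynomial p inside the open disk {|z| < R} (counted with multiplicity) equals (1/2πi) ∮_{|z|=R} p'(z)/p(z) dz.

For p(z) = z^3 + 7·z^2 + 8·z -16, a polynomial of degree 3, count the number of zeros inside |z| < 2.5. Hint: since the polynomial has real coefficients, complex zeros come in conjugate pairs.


The zeros of p are: -4, 1, -4.
Their magnitudes are: 4, 1, 4.
Zeros with |z| < R = 2.5: 1.
Count = 1.
By the argument principle, (1/2πi) ∮_{|z|=R} p'(z)/p(z) dz equals exactly this count.

Number of zeros inside |z| < 2.5: 1.


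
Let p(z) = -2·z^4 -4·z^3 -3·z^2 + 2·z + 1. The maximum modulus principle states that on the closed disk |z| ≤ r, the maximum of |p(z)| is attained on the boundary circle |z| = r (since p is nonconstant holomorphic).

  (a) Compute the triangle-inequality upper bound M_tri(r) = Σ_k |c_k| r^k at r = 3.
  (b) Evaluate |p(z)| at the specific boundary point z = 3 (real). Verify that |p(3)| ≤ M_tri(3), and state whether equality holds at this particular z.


Coefficients: c_0 = 1, c_1 = 2, c_2 = -3, c_3 = -4, c_4 = -2. Radius r = 3.
Part (a). Triangle bound: M_tri(r) = Σ_k |c_k| r^k
  = |1|·3^0 + |2|·3^1 + |-3|·3^2 + |-4|·3^3 + |-2|·3^4
  = 1 + 6 + 27 + 108 + 162 = 304.
This bounds M(r) := max_{|z|=r} |p(z)| from above; equality holds iff all terms c_k z^k can be made to align in phase at a single z on |z|=r.
Part (b). At z = 3 (real, on the circle |z| = r):
  p(3) = (1)·3^0 + (2)·3^1 + (-3)·3^2 + (-4)·3^3 + (-2)·3^4 = -290.
  |p(3)| = 290.
Check: |p(3)| = 290 ≤ 304 = M_tri(3). ✓ Equality does not hold at z = 3 (the coefficients have mixed signs, so the terms do not all align in phase there).

M_tri(3) = 304; |p(3)| = 290; equality at z=3: no.


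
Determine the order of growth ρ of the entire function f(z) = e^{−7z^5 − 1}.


|e^{−7z^5 − 1}| = e^{Re(-7·z^5) + -1} ≤ e^{7|z|^5 + -1} = e^{7r^5 + -1} on |z| = r, so ρ ≤ 5. Choosing z on |z|=r so that -7·z^5 is real positive (always possible by picking arg z appropriately) gives |f(z)| = e^{7r^5 + -1}, matching the bound. The additive constant -1 does not affect log log M(r) ~ 5·log r. Hence ρ = 5.
Therefore ρ = 5.

Order ρ = 5.


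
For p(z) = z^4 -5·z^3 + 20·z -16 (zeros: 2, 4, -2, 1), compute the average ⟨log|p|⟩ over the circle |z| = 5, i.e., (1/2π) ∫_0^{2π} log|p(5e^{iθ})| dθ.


Zeros: -2, 1, 2, 4; r = 5.
Inside |z| < r: -2, 1, 2, 4. Outside (|z| ≥ r): ∅.
p(0) = -16, so log|p(0)| = log(16) = 2.7726.
Apply Jensen: I(r) = log|p(0)| + Σ_k log(r/|z_k|), summed over zeros inside |z| < r.
  log(r/|z_k|) for z_k = 2: log(5/2) = 0.9163
  log(r/|z_k|) for z_k = 4: log(5/4) = 0.2231
  log(r/|z_k|) for z_k = -2: log(5/2) = 0.9163
  log(r/|z_k|) for z_k = 1: log(5/1) = 1.6094
Sum over inside zeros: 3.6652.
I(r) = log|p(0)| + (inside sum) = 2.7726 + 3.6652 = 6.4378.
Closed form (all zeros inside, monic): I(r) = n·log(r) = 4·log(5) = 6.4378. ✓

I(r) ≈ 6.4378.


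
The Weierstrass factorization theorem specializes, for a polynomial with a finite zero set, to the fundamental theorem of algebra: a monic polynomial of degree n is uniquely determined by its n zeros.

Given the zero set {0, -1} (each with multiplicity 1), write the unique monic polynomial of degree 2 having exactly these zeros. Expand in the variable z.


The polynomial is p(z) = ∏_{α ∈ S} (z − α), where S = {0, -1}.
Expanding the product yields: p(z) = z^2 + z.
The resulting polynomial has degree 2 and real coefficients as required.

p(z) = z^2 + z.


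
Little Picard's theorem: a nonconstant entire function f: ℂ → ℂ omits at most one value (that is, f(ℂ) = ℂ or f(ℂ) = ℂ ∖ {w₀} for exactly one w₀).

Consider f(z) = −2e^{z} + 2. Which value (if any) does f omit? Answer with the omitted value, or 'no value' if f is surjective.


Little Picard bounds the complement of f(ℂ) to at most one point.
e^{z} is never zero on ℂ, so -2·e^{z} takes every value in ℂ ∖ {0}. Adding 2 shifts the range to ℂ ∖ {2}. Thus f omits exactly the value 2.

Omitted value: 2.


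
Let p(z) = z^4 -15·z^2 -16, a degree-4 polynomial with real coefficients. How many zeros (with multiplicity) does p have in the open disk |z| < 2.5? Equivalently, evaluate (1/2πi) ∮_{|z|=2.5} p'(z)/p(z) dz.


The zeros of p are: 4, (0 + 1i), (0 - 1i), -4.
Their magnitudes are: 4, 1, 1, 4.
Zeros with |z| < R = 2.5: (0 + 1i), (0 - 1i).
Count = 2.
By the argument principle, (1/2πi) ∮_{|z|=R} p'(z)/p(z) dz equals exactly this count.

Number of zeros inside |z| < 2.5: 2.


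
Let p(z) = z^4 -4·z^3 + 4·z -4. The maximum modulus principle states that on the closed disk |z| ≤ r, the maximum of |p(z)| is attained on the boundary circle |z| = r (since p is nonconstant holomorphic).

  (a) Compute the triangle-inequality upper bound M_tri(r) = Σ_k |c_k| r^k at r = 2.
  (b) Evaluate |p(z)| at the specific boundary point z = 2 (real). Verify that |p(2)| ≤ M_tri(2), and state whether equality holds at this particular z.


Coefficients: c_0 = -4, c_1 = 4, c_2 = 0, c_3 = -4, c_4 = 1. Radius r = 2.
Part (a). Triangle bound: M_tri(r) = Σ_k |c_k| r^k
  = |-4|·2^0 + |4|·2^1 + |0|·2^2 + |-4|·2^3 + |1|·2^4
  = 4 + 8 + 0 + 32 + 16 = 60.
This bounds M(r) := max_{|z|=r} |p(z)| from above; equality holds iff all terms c_k z^k can be made to align in phase at a single z on |z|=r.
Part (b). At z = 2 (real, on the circle |z| = r):
  p(2) = (-4)·2^0 + (4)·2^1 + (0)·2^2 + (-4)·2^3 + (1)·2^4 = -12.
  |p(2)| = 12.
Check: |p(2)| = 12 ≤ 60 = M_tri(2). ✓ Equality does not hold at z = 2 (the coefficients have mixed signs, so the terms do not all align in phase there).

M_tri(2) = 60; |p(2)| = 12; equality at z=2: no.


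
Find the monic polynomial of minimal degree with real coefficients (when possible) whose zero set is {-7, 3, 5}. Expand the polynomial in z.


The polynomial is p(z) = ∏_{α ∈ S} (z − α), where S = {-7, 3, 5}.
Expanding the product yields: p(z) = z^3 -z^2 -41·z + 105.
The resulting polynomial has degree 3 and real coefficients as required.

p(z) = z^3 -z^2 -41·z + 105.


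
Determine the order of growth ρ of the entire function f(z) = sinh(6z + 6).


sinh(w) is a linear combination of e^{iw} and e^{−iw} (or e^w, e^{−w} in the hyperbolic case), so |sinh(w)| ≤ e^{|w|}. With w = 6z + 6, |w| ≤ 6|z| + 6 = 6r + 6 on |z| = r, giving M(r) ≤ e^{6r + 6}, so ρ ≤ 1. On a suitable ray (z = it for sin/cos; z = t for sinh/cosh, t real → ∞), |sinh(6z + 6)| grows like e^{6|t|}/2, so ρ ≥ 1. Hence ρ = 1.
Therefore ρ = 1.

Order ρ = 1.


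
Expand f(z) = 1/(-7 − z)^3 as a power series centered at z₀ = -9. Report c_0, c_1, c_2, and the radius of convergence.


Let w = z − z₀, so z = z₀ + w.
Then -7 − z = -7 − (z₀ + w) = (-7 − z₀) − w = 2 − w.
f(z) = 1/(2 − w)^3 = (1/(2)^3) · (1 − w/(2))^{−3}.
By the binomial series (1−u)^{−3} = Σ_{n≥0} C(n+2, 2) u^n for |u|<1, with u = w/(2):
  c_n = C(n+2, 2) / (2)^(n+3).
  c_0 = 1/(2)^3 = 1/8.
  c_1 = 3/(2)^4 = 3/16.
  c_2 = 6/(2)^5 = 3/16.
The series is valid for |w/d| < 1, i.e. |z − z₀| < |d|.
Radius of convergence: R = |-7 − z₀| = |2| = 2 (distance from z₀ to the singularity z = -7).

c_0 = 1/8, c_1 = 3/16, c_2 = 3/16; R = 2.


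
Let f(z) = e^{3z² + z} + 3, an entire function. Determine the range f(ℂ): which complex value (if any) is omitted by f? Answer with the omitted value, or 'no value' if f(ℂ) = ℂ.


Little Picard bounds the complement of f(ℂ) to at most one point.
The exponent g(z) = 3z² + z is a nonconstant polynomial, hence surjective onto ℂ. So e^{g(z)} takes every value in {e^w : w ∈ ℂ} = ℂ ∖ {0}. Adding 3 shifts the range to ℂ ∖ {3}. f omits exactly 3.

Omitted value: 3.


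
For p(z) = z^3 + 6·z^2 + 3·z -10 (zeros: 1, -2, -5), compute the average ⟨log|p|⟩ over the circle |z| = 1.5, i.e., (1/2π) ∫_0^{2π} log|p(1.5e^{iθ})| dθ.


Zeros: -5, -2, 1; r = 1.5.
Inside |z| < r: 1. Outside (|z| ≥ r): -5, -2.
p(0) = -10, so log|p(0)| = log(10) = 2.3026.
Apply Jensen: I(r) = log|p(0)| + Σ_k log(r/|z_k|), summed over zeros inside |z| < r.
  log(r/|z_k|) for z_k = 1: log(1.5/1) = 0.4055
  Outside zeros (-5, -2) contribute nothing to the Jensen sum.
Sum over inside zeros: 0.4055.
I(r) = log|p(0)| + (inside sum) = 2.3026 + 0.4055 = 2.7081.
Note: since some zeros are outside |z| ≤ r, the simplified n·log(r) form does NOT apply — only the inside zeros contribute.

I(r) ≈ 2.7081.


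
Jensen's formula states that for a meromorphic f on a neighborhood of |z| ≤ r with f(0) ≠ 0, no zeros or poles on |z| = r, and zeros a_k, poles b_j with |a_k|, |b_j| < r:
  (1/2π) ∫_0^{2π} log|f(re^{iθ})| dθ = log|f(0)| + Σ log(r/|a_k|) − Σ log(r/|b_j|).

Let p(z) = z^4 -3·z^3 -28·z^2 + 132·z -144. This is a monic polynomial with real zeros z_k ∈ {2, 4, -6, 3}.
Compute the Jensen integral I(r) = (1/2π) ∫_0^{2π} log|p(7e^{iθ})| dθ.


Zeros: -6, 2, 3, 4; r = 7.
Inside |z| < r: -6, 2, 3, 4. Outside (|z| ≥ r): ∅.
p(0) = -144, so log|p(0)| = log(144) = 4.9698.
Apply Jensen: I(r) = log|p(0)| + Σ_k log(r/|z_k|), summed over zeros inside |z| < r.
  log(r/|z_k|) for z_k = 2: log(7/2) = 1.2528
  log(r/|z_k|) for z_k = 4: log(7/4) = 0.5596
  log(r/|z_k|) for z_k = -6: log(7/6) = 0.1542
  log(r/|z_k|) for z_k = 3: log(7/3) = 0.8473
Sum over inside zeros: 2.8138.
I(r) = log|p(0)| + (inside sum) = 4.9698 + 2.8138 = 7.7836.
Closed form (all zeros inside, monic): I(r) = n·log(r) = 4·log(7) = 7.7836. ✓

I(r) ≈ 7.7836.


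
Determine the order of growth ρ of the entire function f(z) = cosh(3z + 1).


cosh(w) is a linear combination of e^{iw} and e^{−iw} (or e^w, e^{−w} in the hyperbolic case), so |cosh(w)| ≤ e^{|w|}. With w = 3z + 1, |w| ≤ 3|z| + 1 = 3r + 1 on |z| = r, giving M(r) ≤ e^{3r + 1}, so ρ ≤ 1. On a suitable ray (z = it for sin/cos; z = t for sinh/cosh, t real → ∞), |cosh(3z + 1)| grows like e^{3|t|}/2, so ρ ≥ 1. Hence ρ = 1.
Therefore ρ = 1.

Order ρ = 1.


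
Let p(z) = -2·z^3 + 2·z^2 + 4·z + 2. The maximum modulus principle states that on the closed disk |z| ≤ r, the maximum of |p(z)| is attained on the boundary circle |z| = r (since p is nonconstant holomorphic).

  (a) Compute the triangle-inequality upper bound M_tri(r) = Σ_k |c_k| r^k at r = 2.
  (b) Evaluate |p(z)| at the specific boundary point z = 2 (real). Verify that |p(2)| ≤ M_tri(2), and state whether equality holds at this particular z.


Coefficients: c_0 = 2, c_1 = 4, c_2 = 2, c_3 = -2. Radius r = 2.
Part (a). Triangle bound: M_tri(r) = Σ_k |c_k| r^k
  = |2|·2^0 + |4|·2^1 + |2|·2^2 + |-2|·2^3
  = 2 + 8 + 8 + 16 = 34.
This bounds M(r) := max_{|z|=r} |p(z)| from above; equality holds iff all terms c_k z^k can be made to align in phase at a single z on |z|=r.
Part (b). At z = 2 (real, on the circle |z| = r):
  p(2) = (2)·2^0 + (4)·2^1 + (2)·2^2 + (-2)·2^3 = 2.
  |p(2)| = 2.
Check: |p(2)| = 2 ≤ 34 = M_tri(2). ✓ Equality does not hold at z = 2 (the coefficients have mixed signs, so the terms do not all align in phase there).

M_tri(2) = 34; |p(2)| = 2; equality at z=2: no.


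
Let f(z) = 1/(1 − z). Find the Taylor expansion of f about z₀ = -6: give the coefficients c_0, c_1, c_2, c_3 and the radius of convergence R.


Let w = z − z₀, so z = z₀ + w.
Then 1 − z = 1 − (z₀ + w) = (1 − z₀) − w = 7 − w.
f(z) = 1/(7 − w) = (1/(7)) · 1/(1 − w/(7)) = Σ_{n≥0} w^n / (7)^(n+1).
So c_n = 1/(7)^(n+1):
  c_0 = 1/(7)^1 = 1/7.
  c_1 = 1/(7)^2 = 1/49.
  c_2 = 1/(7)^3 = 1/343.
  c_3 = 1/(7)^4 = 1/2401.
The series is valid for |w/d| < 1, i.e. |z − z₀| < |d|.
Radius of convergence: R = |1 − z₀| = |7| = 7 (distance from z₀ to the singularity z = 1).

c_0 = 1/7, c_1 = 1/49, c_2 = 1/343, c_3 = 1/2401; R = 7.


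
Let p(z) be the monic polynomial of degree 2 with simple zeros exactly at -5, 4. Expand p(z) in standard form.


The polynomial is p(z) = ∏_{α ∈ S} (z − α), where S = {-5, 4}.
Expanding the product yields: p(z) = z^2 + z -20.
The resulting polynomial has degree 2 and real coefficients as required.

p(z) = z^2 + z -20.


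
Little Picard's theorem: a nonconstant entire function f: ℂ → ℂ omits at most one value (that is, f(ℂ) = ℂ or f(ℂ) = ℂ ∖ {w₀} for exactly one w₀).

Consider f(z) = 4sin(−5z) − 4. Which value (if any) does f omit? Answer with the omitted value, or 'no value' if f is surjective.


Little Picard bounds the complement of f(ℂ) to at most one point.
sin is entire and surjective onto ℂ: for every w ∈ ℂ, sin(ζ) = w has a solution ζ ∈ ℂ (e.g., via the complex inverse arcsin). With ζ = −5z this gives z = ζ/(-5). Then 4·sin(−5z) takes every value in 4·ℂ = ℂ, and adding -4 is a bijection of ℂ. So f is surjective and omits no value. (Note: only on the real line is sin bounded by [−1, 1].)

Omitted value: no value.


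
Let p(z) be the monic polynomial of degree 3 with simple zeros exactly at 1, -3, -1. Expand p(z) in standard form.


The polynomial is p(z) = ∏_{α ∈ S} (z − α), where S = {1, -3, -1}.
Expanding the product yields: p(z) = z^3 + 3·z^2 -z -3.
The resulting polynomial has degree 3 and real coefficients as required.

p(z) = z^3 + 3·z^2 -z -3.


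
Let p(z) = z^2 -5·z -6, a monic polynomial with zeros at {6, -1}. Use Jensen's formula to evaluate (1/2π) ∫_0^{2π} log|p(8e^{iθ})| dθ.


Zeros: -1, 6; r = 8.
Inside |z| < r: -1, 6. Outside (|z| ≥ r): ∅.
p(0) = -6, so log|p(0)| = log(6) = 1.7918.
Apply Jensen: I(r) = log|p(0)| + Σ_k log(r/|z_k|), summed over zeros inside |z| < r.
  log(r/|z_k|) for z_k = 6: log(8/6) = 0.2877
  log(r/|z_k|) for z_k = -1: log(8/1) = 2.0794
Sum over inside zeros: 2.3671.
I(r) = log|p(0)| + (inside sum) = 1.7918 + 2.3671 = 4.1589.
Closed form (all zeros inside, monic): I(r) = n·log(r) = 2·log(8) = 4.1589. ✓

I(r) ≈ 4.1589.


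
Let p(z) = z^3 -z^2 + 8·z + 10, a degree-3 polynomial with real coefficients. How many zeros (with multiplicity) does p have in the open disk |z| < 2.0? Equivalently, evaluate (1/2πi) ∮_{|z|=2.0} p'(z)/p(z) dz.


The zeros of p are: (1 + 3i), (1 - 3i), -1.
Their magnitudes are: 3.162, 3.162, 1.
Zeros with |z| < R = 2.0: -1.
Count = 1.
By the argument principle, (1/2πi) ∮_{|z|=R} p'(z)/p(z) dz equals exactly this count.

Number of zeros inside |z| < 2.0: 1.


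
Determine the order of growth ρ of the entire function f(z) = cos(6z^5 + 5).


Write cos(w) = (e^{iw} ± e^{−iw})/(2 or 2i), so |cos(w)| ≤ e^{|w|}. With w = 6z^5 + 5, |w| ≤ 6r^5 + 5 on |z|=r, giving M(r) ≤ e^{6r^5 + 5} and ρ ≤ 5. For the lower bound, choose z on |z|=r with 6z^5 purely imaginary of modulus 6r^5; then |cos(6z^5 + 5)| grows like e^{6r^5}/2, so ρ ≥ 5. Hence ρ = 5.
Therefore ρ = 5.

Order ρ = 5.


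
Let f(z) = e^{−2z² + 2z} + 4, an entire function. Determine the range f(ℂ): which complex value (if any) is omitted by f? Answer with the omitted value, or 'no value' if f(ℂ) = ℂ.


Little Picard bounds the complement of f(ℂ) to at most one point.
The exponent g(z) = −2z² + 2z is a nonconstant polynomial, hence surjective onto ℂ. So e^{g(z)} takes every value in {e^w : w ∈ ℂ} = ℂ ∖ {0}. Adding 4 shifts the range to ℂ ∖ {4}. f omits exactly 4.

Omitted value: 4.


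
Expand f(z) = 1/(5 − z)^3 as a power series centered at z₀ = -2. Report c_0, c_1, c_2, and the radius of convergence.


Let w = z − z₀, so z = z₀ + w.
Then 5 − z = 5 − (z₀ + w) = (5 − z₀) − w = 7 − w.
f(z) = 1/(7 − w)^3 = (1/(7)^3) · (1 − w/(7))^{−3}.
By the binomial series (1−u)^{−3} = Σ_{n≥0} C(n+2, 2) u^n for |u|<1, with u = w/(7):
  c_n = C(n+2, 2) / (7)^(n+3).
  c_0 = 1/(7)^3 = 1/343.
  c_1 = 3/(7)^4 = 3/2401.
  c_2 = 6/(7)^5 = 6/16807.
The series is valid for |w/d| < 1, i.e. |z − z₀| < |d|.
Radius of convergence: R = |5 − z₀| = |7| = 7 (distance from z₀ to the singularity z = 5).

c_0 = 1/343, c_1 = 3/2401, c_2 = 6/16807; R = 7.


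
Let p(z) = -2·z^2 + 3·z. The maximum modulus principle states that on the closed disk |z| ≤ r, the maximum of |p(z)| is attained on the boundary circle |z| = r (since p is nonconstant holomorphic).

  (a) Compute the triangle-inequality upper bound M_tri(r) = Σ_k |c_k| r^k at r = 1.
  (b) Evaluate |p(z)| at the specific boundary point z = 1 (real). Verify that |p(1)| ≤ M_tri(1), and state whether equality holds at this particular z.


Coefficients: c_0 = 0, c_1 = 3, c_2 = -2. Radius r = 1.
Part (a). Triangle bound: M_tri(r) = Σ_k |c_k| r^k
  = |0|·1^0 + |3|·1^1 + |-2|·1^2
  = 0 + 3 + 2 = 5.
This bounds M(r) := max_{|z|=r} |p(z)| from above; equality holds iff all terms c_k z^k can be made to align in phase at a single z on |z|=r.
Part (b). At z = 1 (real, on the circle |z| = r):
  p(1) = (0)·1^0 + (3)·1^1 + (-2)·1^2 = 1.
  |p(1)| = 1.
Check: |p(1)| = 1 ≤ 5 = M_tri(1). ✓ Equality does not hold at z = 1 (the coefficients have mixed signs, so the terms do not all align in phase there).

M_tri(1) = 5; |p(1)| = 1; equality at z=1: no.


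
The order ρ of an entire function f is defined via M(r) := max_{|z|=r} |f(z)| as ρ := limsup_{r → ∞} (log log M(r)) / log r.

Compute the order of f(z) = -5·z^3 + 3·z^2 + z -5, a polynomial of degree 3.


|f(z)| ≤ Σ|c_k|·r^k = O(r^3) as r → ∞. Polynomial growth is O(e^{r^ε}) for every ε > 0 (since r^3/e^{r^ε} → 0), so ρ ≤ ε for all ε > 0, i.e. ρ = 0. Every nonconstant polynomial has order 0.
Therefore ρ = 0.

Order ρ = 0.


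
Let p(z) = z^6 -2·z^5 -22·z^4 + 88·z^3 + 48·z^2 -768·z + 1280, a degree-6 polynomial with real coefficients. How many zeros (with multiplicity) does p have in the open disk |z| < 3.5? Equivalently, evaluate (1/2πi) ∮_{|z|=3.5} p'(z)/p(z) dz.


The zeros of p are: (3 + 1i), (3 - 1i), -4, (2 + 2i), (2 - 2i), -4.
Their magnitudes are: 3.162, 3.162, 4, 2.828, 2.828, 4.
Zeros with |z| < R = 3.5: (3 + 1i), (3 - 1i), (2 + 2i), (2 - 2i).
Count = 4.
By the argument principle, (1/2πi) ∮_{|z|=R} p'(z)/p(z) dz equals exactly this count.

Number of zeros inside |z| < 3.5: 4.


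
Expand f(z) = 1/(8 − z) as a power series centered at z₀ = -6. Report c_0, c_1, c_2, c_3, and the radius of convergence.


Let w = z − z₀, so z = z₀ + w.
Then 8 − z = 8 − (z₀ + w) = (8 − z₀) − w = 14 − w.
f(z) = 1/(14 − w) = (1/(14)) · 1/(1 − w/(14)) = Σ_{n≥0} w^n / (14)^(n+1).
So c_n = 1/(14)^(n+1):
  c_0 = 1/(14)^1 = 1/14.
  c_1 = 1/(14)^2 = 1/196.
  c_2 = 1/(14)^3 = 1/2744.
  c_3 = 1/(14)^4 = 1/38416.
The series is valid for |w/d| < 1, i.e. |z − z₀| < |d|.
Radius of convergence: R = |8 − z₀| = |14| = 14 (distance from z₀ to the singularity z = 8).

c_0 = 1/14, c_1 = 1/196, c_2 = 1/2744, c_3 = 1/38416; R = 14.


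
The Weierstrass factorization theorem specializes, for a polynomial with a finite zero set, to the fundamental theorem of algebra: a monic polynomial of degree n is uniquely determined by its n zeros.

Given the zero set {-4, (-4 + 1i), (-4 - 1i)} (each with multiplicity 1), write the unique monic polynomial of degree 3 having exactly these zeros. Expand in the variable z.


The polynomial is p(z) = ∏_{α ∈ S} (z − α), where S = {-4, (-4 + 1i), (-4 - 1i)}.
Expanding the product yields: p(z) = z^3 + 12·z^2 + 49·z + 68.
Note conjugate pairs combine to real quadratics: (z − (-4+1i))(z − (-4−1i)) = z² + 8z + 17.
The resulting polynomial has degree 3 and real coefficients as required.

p(z) = z^3 + 12·z^2 + 49·z + 68.


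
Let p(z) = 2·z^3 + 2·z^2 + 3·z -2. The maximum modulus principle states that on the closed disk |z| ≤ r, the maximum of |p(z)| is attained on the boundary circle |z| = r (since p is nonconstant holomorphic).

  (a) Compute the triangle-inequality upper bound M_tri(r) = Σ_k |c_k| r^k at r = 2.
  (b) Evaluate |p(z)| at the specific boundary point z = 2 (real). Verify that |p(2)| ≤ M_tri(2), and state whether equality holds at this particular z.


Coefficients: c_0 = -2, c_1 = 3, c_2 = 2, c_3 = 2. Radius r = 2.
Part (a). Triangle bound: M_tri(r) = Σ_k |c_k| r^k
  = |-2|·2^0 + |3|·2^1 + |2|·2^2 + |2|·2^3
  = 2 + 6 + 8 + 16 = 32.
This bounds M(r) := max_{|z|=r} |p(z)| from above; equality holds iff all terms c_k z^k can be made to align in phase at a single z on |z|=r.
Part (b). At z = 2 (real, on the circle |z| = r):
  p(2) = (-2)·2^0 + (3)·2^1 + (2)·2^2 + (2)·2^3 = 28.
  |p(2)| = 28.
Check: |p(2)| = 28 ≤ 32 = M_tri(2). ✓ Equality does not hold at z = 2 (the coefficients have mixed signs, so the terms do not all align in phase there).

M_tri(2) = 32; |p(2)| = 28; equality at z=2: no.


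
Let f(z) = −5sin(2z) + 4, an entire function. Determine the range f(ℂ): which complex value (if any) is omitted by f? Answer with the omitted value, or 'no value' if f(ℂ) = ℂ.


Little Picard bounds the complement of f(ℂ) to at most one point.
sin is entire and surjective onto ℂ: for every w ∈ ℂ, sin(ζ) = w has a solution ζ ∈ ℂ (e.g., via the complex inverse arcsin). With ζ = 2z this gives z = ζ/(2). Then -5·sin(2z) takes every value in -5·ℂ = ℂ, and adding 4 is a bijection of ℂ. So f is surjective and omits no value. (Note: only on the real line is sin bounded by [−1, 1].)

Omitted value: no value.


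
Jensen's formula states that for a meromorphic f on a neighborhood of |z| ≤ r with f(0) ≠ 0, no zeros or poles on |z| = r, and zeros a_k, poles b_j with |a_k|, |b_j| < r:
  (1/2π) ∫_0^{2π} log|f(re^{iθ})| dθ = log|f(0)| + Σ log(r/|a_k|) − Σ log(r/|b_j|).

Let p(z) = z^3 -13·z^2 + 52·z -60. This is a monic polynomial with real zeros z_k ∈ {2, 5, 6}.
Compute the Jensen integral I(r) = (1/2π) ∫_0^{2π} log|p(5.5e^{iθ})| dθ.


Zeros: 2, 5, 6; r = 5.5.
Inside |z| < r: 2, 5. Outside (|z| ≥ r): 6.
p(0) = -60, so log|p(0)| = log(60) = 4.0943.
Apply Jensen: I(r) = log|p(0)| + Σ_k log(r/|z_k|), summed over zeros inside |z| < r.
  log(r/|z_k|) for z_k = 2: log(5.5/2) = 1.0116
  log(r/|z_k|) for z_k = 5: log(5.5/5) = 0.0953
  Outside zeros (6) contribute nothing to the Jensen sum.
Sum over inside zeros: 1.1069.
I(r) = log|p(0)| + (inside sum) = 4.0943 + 1.1069 = 5.2013.
Note: since some zeros are outside |z| ≤ r, the simplified n·log(r) form does NOT apply — only the inside zeros contribute.

I(r) ≈ 5.2013.


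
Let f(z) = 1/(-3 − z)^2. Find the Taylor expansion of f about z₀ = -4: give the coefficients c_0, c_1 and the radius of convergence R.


Let w = z − z₀, so z = z₀ + w.
Then -3 − z = -3 − (z₀ + w) = (-3 − z₀) − w = 1 − w.
f(z) = 1/(1 − w)^2 = (1/(1)^2) · (1 − w/(1))^{−2}.
By the binomial series (1−u)^{−2} = Σ_{n≥0} C(n+1, 1) u^n for |u|<1, with u = w/(1):
  c_n = C(n+1, 1) / (1)^(n+2).
  c_0 = 1/(1)^2 = 1.
  c_1 = 2/(1)^3 = 2.
The series is valid for |w/d| < 1, i.e. |z − z₀| < |d|.
Radius of convergence: R = |-3 − z₀| = |1| = 1 (distance from z₀ to the singularity z = -3).

c_0 = 1, c_1 = 2; R = 1.


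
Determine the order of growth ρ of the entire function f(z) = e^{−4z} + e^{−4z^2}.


Each summand is entire of order 1 and 2 respectively (as in the single-exponential case). The order of a sum is at most the max of the orders, so ρ ≤ 2. For the lower bound: on |z|=r choose arg z so that -4z^2 is real positive; then |e^{-4z^2}| = e^{4r^2} while |e^{-4z}| ≤ e^{4r^1} = o(e^{4r^2}). So |f| ≥ e^{4r^2}(1 − o(1)) and ρ ≥ 2. Hence ρ = max(1, 2) = 2.
Therefore ρ = 2.

Order ρ = 2.


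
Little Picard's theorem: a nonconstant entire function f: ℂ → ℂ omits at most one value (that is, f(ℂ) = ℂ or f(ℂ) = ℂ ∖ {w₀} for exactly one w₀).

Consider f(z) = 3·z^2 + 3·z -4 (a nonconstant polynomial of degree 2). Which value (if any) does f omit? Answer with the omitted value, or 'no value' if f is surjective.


Little Picard bounds the complement of f(ℂ) to at most one point.
For every w ∈ ℂ, the equation p(z) − w = 0 is a nonconstant polynomial in z and hence has at least one root by the fundamental theorem of algebra. So p is surjective onto ℂ, omitting no value.

Omitted value: no value.


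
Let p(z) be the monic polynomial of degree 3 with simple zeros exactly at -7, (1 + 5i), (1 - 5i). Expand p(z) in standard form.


The polynomial is p(z) = ∏_{α ∈ S} (z − α), where S = {-7, (1 + 5i), (1 - 5i)}.
Expanding the product yields: p(z) = z^3 + 5·z^2 + 12·z + 182.
Note conjugate pairs combine to real quadratics: (z − (1+5i))(z − (1−5i)) = z² − 2z + 26.
The resulting polynomial has degree 3 and real coefficients as required.

p(z) = z^3 + 5·z^2 + 12·z + 182.


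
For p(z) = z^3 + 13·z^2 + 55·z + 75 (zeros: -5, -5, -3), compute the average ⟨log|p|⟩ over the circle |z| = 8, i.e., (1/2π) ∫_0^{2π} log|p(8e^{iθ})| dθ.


Zeros: -5, -5, -3; r = 8.
Inside |z| < r: -5, -5, -3. Outside (|z| ≥ r): ∅.
p(0) = 75, so log|p(0)| = log(75) = 4.3175.
Apply Jensen: I(r) = log|p(0)| + Σ_k log(r/|z_k|), summed over zeros inside |z| < r.
  log(r/|z_k|) for z_k = -5: log(8/5) = 0.4700
  log(r/|z_k|) for z_k = -5: log(8/5) = 0.4700
  log(r/|z_k|) for z_k = -3: log(8/3) = 0.9808
Sum over inside zeros: 1.9208.
I(r) = log|p(0)| + (inside sum) = 4.3175 + 1.9208 = 6.2383.
Closed form (all zeros inside, monic): I(r) = n·log(r) = 3·log(8) = 6.2383. ✓

I(r) ≈ 6.2383.


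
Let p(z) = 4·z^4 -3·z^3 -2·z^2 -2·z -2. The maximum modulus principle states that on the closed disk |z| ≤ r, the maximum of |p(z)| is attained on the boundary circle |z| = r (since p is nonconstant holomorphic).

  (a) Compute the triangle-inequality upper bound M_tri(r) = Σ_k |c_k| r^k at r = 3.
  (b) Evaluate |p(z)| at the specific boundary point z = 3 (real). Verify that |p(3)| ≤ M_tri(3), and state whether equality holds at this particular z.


Coefficients: c_0 = -2, c_1 = -2, c_2 = -2, c_3 = -3, c_4 = 4. Radius r = 3.
Part (a). Triangle bound: M_tri(r) = Σ_k |c_k| r^k
  = |-2|·3^0 + |-2|·3^1 + |-2|·3^2 + |-3|·3^3 + |4|·3^4
  = 2 + 6 + 18 + 81 + 324 = 431.
This bounds M(r) := max_{|z|=r} |p(z)| from above; equality holds iff all terms c_k z^k can be made to align in phase at a single z on |z|=r.
Part (b). At z = 3 (real, on the circle |z| = r):
  p(3) = (-2)·3^0 + (-2)·3^1 + (-2)·3^2 + (-3)·3^3 + (4)·3^4 = 217.
  |p(3)| = 217.
Check: |p(3)| = 217 ≤ 431 = M_tri(3). ✓ Equality does not hold at z = 3 (the coefficients have mixed signs, so the terms do not all align in phase there).

M_tri(3) = 431; |p(3)| = 217; equality at z=3: no.


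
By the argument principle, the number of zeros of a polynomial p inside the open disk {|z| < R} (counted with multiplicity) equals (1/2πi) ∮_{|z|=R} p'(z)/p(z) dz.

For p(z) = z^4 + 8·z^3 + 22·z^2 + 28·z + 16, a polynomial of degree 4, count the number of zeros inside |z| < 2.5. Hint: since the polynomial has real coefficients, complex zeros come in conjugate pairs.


The zeros of p are: -2, (-1 + 1i), (-1 - 1i), -4.
Their magnitudes are: 2, 1.414, 1.414, 4.
Zeros with |z| < R = 2.5: -2, (-1 + 1i), (-1 - 1i).
Count = 3.
By the argument principle, (1/2πi) ∮_{|z|=R} p'(z)/p(z) dz equals exactly this count.

Number of zeros inside |z| < 2.5: 3.


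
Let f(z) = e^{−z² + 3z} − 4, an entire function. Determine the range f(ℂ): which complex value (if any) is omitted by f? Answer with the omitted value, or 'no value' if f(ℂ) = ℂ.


Little Picard bounds the complement of f(ℂ) to at most one point.
The exponent g(z) = −z² + 3z is a nonconstant polynomial, hence surjective onto ℂ. So e^{g(z)} takes every value in {e^w : w ∈ ℂ} = ℂ ∖ {0}. Adding -4 shifts the range to ℂ ∖ {-4}. f omits exactly -4.

Omitted value: -4.


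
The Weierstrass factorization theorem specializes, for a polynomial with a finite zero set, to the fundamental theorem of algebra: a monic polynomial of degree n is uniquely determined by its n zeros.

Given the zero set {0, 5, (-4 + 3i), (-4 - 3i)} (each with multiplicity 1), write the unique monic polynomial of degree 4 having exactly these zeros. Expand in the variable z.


The polynomial is p(z) = ∏_{α ∈ S} (z − α), where S = {0, 5, (-4 + 3i), (-4 - 3i)}.
Expanding the product yields: p(z) = z^4 + 3·z^3 -15·z^2 -125·z.
Note conjugate pairs combine to real quadratics: (z − (-4+3i))(z − (-4−3i)) = z² + 8z + 25.
The resulting polynomial has degree 4 and real coefficients as required.

p(z) = z^4 + 3·z^3 -15·z^2 -125·z.


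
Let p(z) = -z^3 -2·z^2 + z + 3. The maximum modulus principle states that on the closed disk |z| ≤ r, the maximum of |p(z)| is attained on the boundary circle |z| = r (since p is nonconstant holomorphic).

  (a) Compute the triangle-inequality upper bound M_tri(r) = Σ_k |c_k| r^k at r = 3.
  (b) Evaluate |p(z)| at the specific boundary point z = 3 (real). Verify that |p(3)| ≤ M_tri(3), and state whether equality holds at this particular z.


Coefficients: c_0 = 3, c_1 = 1, c_2 = -2, c_3 = -1. Radius r = 3.
Part (a). Triangle bound: M_tri(r) = Σ_k |c_k| r^k
  = |3|·3^0 + |1|·3^1 + |-2|·3^2 + |-1|·3^3
  = 3 + 3 + 18 + 27 = 51.
This bounds M(r) := max_{|z|=r} |p(z)| from above; equality holds iff all terms c_k z^k can be made to align in phase at a single z on |z|=r.
Part (b). At z = 3 (real, on the circle |z| = r):
  p(3) = (3)·3^0 + (1)·3^1 + (-2)·3^2 + (-1)·3^3 = -39.
  |p(3)| = 39.
Check: |p(3)| = 39 ≤ 51 = M_tri(3). ✓ Equality does not hold at z = 3 (the coefficients have mixed signs, so the terms do not all align in phase there).

M_tri(3) = 51; |p(3)| = 39; equality at z=3: no.


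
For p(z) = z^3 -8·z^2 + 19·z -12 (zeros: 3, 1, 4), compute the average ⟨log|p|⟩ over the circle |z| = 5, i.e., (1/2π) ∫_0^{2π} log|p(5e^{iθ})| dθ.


Zeros: 1, 3, 4; r = 5.
Inside |z| < r: 1, 3, 4. Outside (|z| ≥ r): ∅.
p(0) = -12, so log|p(0)| = log(12) = 2.4849.
Apply Jensen: I(r) = log|p(0)| + Σ_k log(r/|z_k|), summed over zeros inside |z| < r.
  log(r/|z_k|) for z_k = 3: log(5/3) = 0.5108
  log(r/|z_k|) for z_k = 1: log(5/1) = 1.6094
  log(r/|z_k|) for z_k = 4: log(5/4) = 0.2231
Sum over inside zeros: 2.3434.
I(r) = log|p(0)| + (inside sum) = 2.4849 + 2.3434 = 4.8283.
Closed form (all zeros inside, monic): I(r) = n·log(r) = 3·log(5) = 4.8283. ✓

I(r) ≈ 4.8283.


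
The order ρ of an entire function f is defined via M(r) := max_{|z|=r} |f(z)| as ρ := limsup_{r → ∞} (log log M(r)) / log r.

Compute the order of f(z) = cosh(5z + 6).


cosh(w) is a linear combination of e^{iw} and e^{−iw} (or e^w, e^{−w} in the hyperbolic case), so |cosh(w)| ≤ e^{|w|}. With w = 5z + 6, |w| ≤ 5|z| + 6 = 5r + 6 on |z| = r, giving M(r) ≤ e^{5r + 6}, so ρ ≤ 1. On a suitable ray (z = it for sin/cos; z = t for sinh/cosh, t real → ∞), |cosh(5z + 6)| grows like e^{5|t|}/2, so ρ ≥ 1. Hence ρ = 1.
Therefore ρ = 1.

Order ρ = 1.


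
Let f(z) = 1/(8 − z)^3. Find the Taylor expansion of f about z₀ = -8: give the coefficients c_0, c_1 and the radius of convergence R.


Let w = z − z₀, so z = z₀ + w.
Then 8 − z = 8 − (z₀ + w) = (8 − z₀) − w = 16 − w.
f(z) = 1/(16 − w)^3 = (1/(16)^3) · (1 − w/(16))^{−3}.
By the binomial series (1−u)^{−3} = Σ_{n≥0} C(n+2, 2) u^n for |u|<1, with u = w/(16):
  c_n = C(n+2, 2) / (16)^(n+3).
  c_0 = 1/(16)^3 = 1/4096.
  c_1 = 3/(16)^4 = 3/65536.
The series is valid for |w/d| < 1, i.e. |z − z₀| < |d|.
Radius of convergence: R = |8 − z₀| = |16| = 16 (distance from z₀ to the singularity z = 8).

c_0 = 1/4096, c_1 = 3/65536; R = 16.


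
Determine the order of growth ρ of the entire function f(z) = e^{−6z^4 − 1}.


|e^{−6z^4 − 1}| = e^{Re(-6·z^4) + -1} ≤ e^{6|z|^4 + -1} = e^{6r^4 + -1} on |z| = r, so ρ ≤ 4. Choosing z on |z|=r so that -6·z^4 is real positive (always possible by picking arg z appropriately) gives |f(z)| = e^{6r^4 + -1}, matching the bound. The additive constant -1 does not affect log log M(r) ~ 4·log r. Hence ρ = 4.
Therefore ρ = 4.

Order ρ = 4.


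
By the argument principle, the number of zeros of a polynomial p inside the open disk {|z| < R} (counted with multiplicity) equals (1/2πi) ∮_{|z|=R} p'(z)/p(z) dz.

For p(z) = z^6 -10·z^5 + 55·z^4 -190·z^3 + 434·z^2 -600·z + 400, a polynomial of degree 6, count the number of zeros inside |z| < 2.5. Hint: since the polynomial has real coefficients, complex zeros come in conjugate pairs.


The zeros of p are: (1 + 3i), (1 - 3i), (2 + 1i), (2 - 1i), (2 + 2i), (2 - 2i).
Their magnitudes are: 3.162, 3.162, 2.236, 2.236, 2.828, 2.828.
Zeros with |z| < R = 2.5: (2 + 1i), (2 - 1i).
Count = 2.
By the argument principle, (1/2πi) ∮_{|z|=R} p'(z)/p(z) dz equals exactly this count.

Number of zeros inside |z| < 2.5: 2.


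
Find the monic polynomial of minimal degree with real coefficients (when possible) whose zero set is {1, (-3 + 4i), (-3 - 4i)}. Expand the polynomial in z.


The polynomial is p(z) = ∏_{α ∈ S} (z − α), where S = {1, (-3 + 4i), (-3 - 4i)}.
Expanding the product yields: p(z) = z^3 + 5·z^2 + 19·z -25.
Note conjugate pairs combine to real quadratics: (z − (-3+4i))(z − (-3−4i)) = z² + 6z + 25.
The resulting polynomial has degree 3 and real coefficients as required.

p(z) = z^3 + 5·z^2 + 19·z -25.


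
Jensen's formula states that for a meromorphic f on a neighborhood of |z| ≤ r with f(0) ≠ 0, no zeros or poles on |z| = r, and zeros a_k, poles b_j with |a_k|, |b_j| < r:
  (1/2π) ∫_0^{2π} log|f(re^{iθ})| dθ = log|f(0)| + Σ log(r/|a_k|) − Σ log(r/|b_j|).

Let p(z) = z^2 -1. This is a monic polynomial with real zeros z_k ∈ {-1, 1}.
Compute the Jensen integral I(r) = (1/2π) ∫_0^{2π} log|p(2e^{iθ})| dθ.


Zeros: -1, 1; r = 2.
Inside |z| < r: -1, 1. Outside (|z| ≥ r): ∅.
p(0) = -1, so log|p(0)| = log(1) = 0.0000.
Apply Jensen: I(r) = log|p(0)| + Σ_k log(r/|z_k|), summed over zeros inside |z| < r.
  log(r/|z_k|) for z_k = -1: log(2/1) = 0.6931
  log(r/|z_k|) for z_k = 1: log(2/1) = 0.6931
Sum over inside zeros: 1.3863.
I(r) = log|p(0)| + (inside sum) = 0.0000 + 1.3863 = 1.3863.
Closed form (all zeros inside, monic): I(r) = n·log(r) = 2·log(2) = 1.3863. ✓

I(r) ≈ 1.3863.


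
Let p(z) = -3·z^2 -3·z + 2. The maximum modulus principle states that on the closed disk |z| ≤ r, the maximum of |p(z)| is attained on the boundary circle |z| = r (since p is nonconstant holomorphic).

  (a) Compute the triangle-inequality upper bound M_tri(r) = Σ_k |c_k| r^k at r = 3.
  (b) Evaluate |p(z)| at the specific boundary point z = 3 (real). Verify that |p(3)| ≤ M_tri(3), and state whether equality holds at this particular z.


Coefficients: c_0 = 2, c_1 = -3, c_2 = -3. Radius r = 3.
Part (a). Triangle bound: M_tri(r) = Σ_k |c_k| r^k
  = |2|·3^0 + |-3|·3^1 + |-3|·3^2
  = 2 + 9 + 27 = 38.
This bounds M(r) := max_{|z|=r} |p(z)| from above; equality holds iff all terms c_k z^k can be made to align in phase at a single z on |z|=r.
Part (b). At z = 3 (real, on the circle |z| = r):
  p(3) = (2)·3^0 + (-3)·3^1 + (-3)·3^2 = -34.
  |p(3)| = 34.
Check: |p(3)| = 34 ≤ 38 = M_tri(3). ✓ Equality does not hold at z = 3 (the coefficients have mixed signs, so the terms do not all align in phase there).

M_tri(3) = 38; |p(3)| = 34; equality at z=3: no.


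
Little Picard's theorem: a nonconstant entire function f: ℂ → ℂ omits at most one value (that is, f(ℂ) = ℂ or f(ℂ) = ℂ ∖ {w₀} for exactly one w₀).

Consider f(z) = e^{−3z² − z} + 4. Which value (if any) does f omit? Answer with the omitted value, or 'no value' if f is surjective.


Little Picard bounds the complement of f(ℂ) to at most one point.
The exponent g(z) = −3z² − z is a nonconstant polynomial, hence surjective onto ℂ. So e^{g(z)} takes every value in {e^w : w ∈ ℂ} = ℂ ∖ {0}. Adding 4 shifts the range to ℂ ∖ {4}. f omits exactly 4.

Omitted value: 4.


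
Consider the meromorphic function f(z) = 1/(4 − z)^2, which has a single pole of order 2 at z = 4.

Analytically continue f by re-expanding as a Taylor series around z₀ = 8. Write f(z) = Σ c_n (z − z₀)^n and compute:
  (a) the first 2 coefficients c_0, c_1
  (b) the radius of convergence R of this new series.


Let w = z − z₀, so z = z₀ + w.
Then 4 − z = 4 − (z₀ + w) = (4 − z₀) − w = -4 − w.
f(z) = 1/(-4 − w)^2 = (1/(-4)^2) · (1 − w/(-4))^{−2}.
By the binomial series (1−u)^{−2} = Σ_{n≥0} C(n+1, 1) u^n for |u|<1, with u = w/(-4):
  c_n = C(n+1, 1) / (-4)^(n+2).
  c_0 = 1/(-4)^2 = 1/16.
  c_1 = 2/(-4)^3 = -1/32.
The series is valid for |w/d| < 1, i.e. |z − z₀| < |d|.
Radius of convergence: R = |4 − z₀| = |-4| = 4 (distance from z₀ to the singularity z = 4).

c_0 = 1/16, c_1 = -1/32; R = 4.


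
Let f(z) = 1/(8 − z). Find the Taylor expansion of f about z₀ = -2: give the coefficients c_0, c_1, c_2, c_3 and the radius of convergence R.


Let w = z − z₀, so z = z₀ + w.
Then 8 − z = 8 − (z₀ + w) = (8 − z₀) − w = 10 − w.
f(z) = 1/(10 − w) = (1/(10)) · 1/(1 − w/(10)) = Σ_{n≥0} w^n / (10)^(n+1).
So c_n = 1/(10)^(n+1):
  c_0 = 1/(10)^1 = 1/10.
  c_1 = 1/(10)^2 = 1/100.
  c_2 = 1/(10)^3 = 1/1000.
  c_3 = 1/(10)^4 = 1/10000.
The series is valid for |w/d| < 1, i.e. |z − z₀| < |d|.
Radius of convergence: R = |8 − z₀| = |10| = 10 (distance from z₀ to the singularity z = 8).

c_0 = 1/10, c_1 = 1/100, c_2 = 1/1000, c_3 = 1/10000; R = 10.


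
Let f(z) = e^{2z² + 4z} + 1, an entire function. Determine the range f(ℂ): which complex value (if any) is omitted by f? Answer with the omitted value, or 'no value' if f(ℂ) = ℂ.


Little Picard bounds the complement of f(ℂ) to at most one point.
The exponent g(z) = 2z² + 4z is a nonconstant polynomial, hence surjective onto ℂ. So e^{g(z)} takes every value in {e^w : w ∈ ℂ} = ℂ ∖ {0}. Adding 1 shifts the range to ℂ ∖ {1}. f omits exactly 1.

Omitted value: 1.


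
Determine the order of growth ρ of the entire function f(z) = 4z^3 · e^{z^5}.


M(r) = max_{|z|=r} |4|·|z|^3·|e^{z^5}| = 4·r^3 · e^{1r^5} (the factors attain their maxima compatibly on |z|=r). Then log M(r) = log 4 + 3·log r + 1r^5, dominated by the last term, so log log M(r) ~ 5·log r. The polynomial factor 4z^3 contributes only a log r term and does not affect the order. ρ = 5.
Therefore ρ = 5.

Order ρ = 5.


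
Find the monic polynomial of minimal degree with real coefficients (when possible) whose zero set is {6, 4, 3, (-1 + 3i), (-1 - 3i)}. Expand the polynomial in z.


The polynomial is p(z) = ∏_{α ∈ S} (z − α), where S = {6, 4, 3, (-1 + 3i), (-1 - 3i)}.
Expanding the product yields: p(z) = z^5 -11·z^4 + 38·z^3 -94·z^2 + 396·z -720.
Note conjugate pairs combine to real quadratics: (z − (-1+3i))(z − (-1−3i)) = z² + 2z + 10.
The resulting polynomial has degree 5 and real coefficients as required.

p(z) = z^5 -11·z^4 + 38·z^3 -94·z^2 + 396·z -720.


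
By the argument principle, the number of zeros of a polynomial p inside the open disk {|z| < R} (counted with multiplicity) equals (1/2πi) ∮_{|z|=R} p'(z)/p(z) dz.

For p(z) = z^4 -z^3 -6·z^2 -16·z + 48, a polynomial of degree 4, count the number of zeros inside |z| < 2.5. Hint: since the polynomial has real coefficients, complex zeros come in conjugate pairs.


The zeros of p are: (-2 + 2i), (-2 - 2i), 2, 3.
Their magnitudes are: 2.828, 2.828, 2, 3.
Zeros with |z| < R = 2.5: 2.
Count = 1.
By the argument principle, (1/2πi) ∮_{|z|=R} p'(z)/p(z) dz equals exactly this count.

Number of zeros inside |z| < 2.5: 1.


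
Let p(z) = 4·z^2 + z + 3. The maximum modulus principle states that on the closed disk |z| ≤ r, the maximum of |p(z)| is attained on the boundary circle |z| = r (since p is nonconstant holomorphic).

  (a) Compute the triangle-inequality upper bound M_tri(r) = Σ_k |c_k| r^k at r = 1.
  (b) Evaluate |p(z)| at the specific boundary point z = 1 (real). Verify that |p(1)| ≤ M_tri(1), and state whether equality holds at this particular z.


Coefficients: c_0 = 3, c_1 = 1, c_2 = 4. Radius r = 1.
Part (a). Triangle bound: M_tri(r) = Σ_k |c_k| r^k
  = |3|·1^0 + |1|·1^1 + |4|·1^2
  = 3 + 1 + 4 = 8.
This bounds M(r) := max_{|z|=r} |p(z)| from above; equality holds iff all terms c_k z^k can be made to align in phase at a single z on |z|=r.
Part (b). At z = 1 (real, on the circle |z| = r):
  p(1) = (3)·1^0 + (1)·1^1 + (4)·1^2 = 8.
  |p(1)| = 8.
Since all nonzero coefficients share the same sign, |p(1)| = 8 = M_tri(1); the triangle bound is attained at z = 1, so in fact M(r) = 8.

M_tri(1) = 8; |p(1)| = 8; equality at z=1: yes.
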